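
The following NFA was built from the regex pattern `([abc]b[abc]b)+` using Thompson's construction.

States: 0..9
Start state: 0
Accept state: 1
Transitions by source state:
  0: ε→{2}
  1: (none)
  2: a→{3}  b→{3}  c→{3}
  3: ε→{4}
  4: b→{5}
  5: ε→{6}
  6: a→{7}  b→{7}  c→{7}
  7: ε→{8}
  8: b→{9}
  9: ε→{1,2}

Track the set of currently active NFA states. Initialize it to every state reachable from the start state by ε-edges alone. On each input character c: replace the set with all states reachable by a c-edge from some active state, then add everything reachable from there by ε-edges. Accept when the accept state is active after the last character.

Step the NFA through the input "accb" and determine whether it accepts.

S₀ = ε-closure({0}) = {0,2}
'a' @ 1: {3,4}
'c' @ 2: {}  — no active states
rest 'cb' ignored (set empty)
after full input: {}  (accept=1 not in)

Answer: REJECT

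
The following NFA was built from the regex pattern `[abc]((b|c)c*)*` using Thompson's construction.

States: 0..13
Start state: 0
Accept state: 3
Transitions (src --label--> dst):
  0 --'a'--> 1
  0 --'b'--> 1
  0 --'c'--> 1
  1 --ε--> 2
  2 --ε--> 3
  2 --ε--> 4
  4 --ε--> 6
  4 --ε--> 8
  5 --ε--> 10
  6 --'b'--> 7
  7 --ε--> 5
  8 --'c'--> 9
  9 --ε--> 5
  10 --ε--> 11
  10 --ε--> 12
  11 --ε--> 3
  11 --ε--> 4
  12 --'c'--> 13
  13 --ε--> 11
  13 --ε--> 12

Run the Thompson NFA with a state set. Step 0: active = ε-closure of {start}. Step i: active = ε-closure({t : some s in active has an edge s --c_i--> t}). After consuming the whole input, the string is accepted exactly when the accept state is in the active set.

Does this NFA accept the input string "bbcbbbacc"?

S₀ = ε-closure({0}) = {0}
'b' @ 1: {1,2,3,4,6,8}  (accept∈set)
'b' @ 2: {3,4,5,6,7,8,10,11,12}  (accept∈set)
'c' @ 3: {3,4,5,6,8,9,10,11,12,13}  (accept∈set)
'b' @ 4: {3,4,5,6,7,8,10,11,12}  (accept∈set)
'b' @ 5: {3,4,5,6,7,8,10,11,12}  (accept∈set)
'b' @ 6: {3,4,5,6,7,8,10,11,12}  (accept∈set)
'a' @ 7: {}  — dead — no transitions
rest 'cc' ignored (set empty)
end set {} — state 3 not in

Answer: REJECT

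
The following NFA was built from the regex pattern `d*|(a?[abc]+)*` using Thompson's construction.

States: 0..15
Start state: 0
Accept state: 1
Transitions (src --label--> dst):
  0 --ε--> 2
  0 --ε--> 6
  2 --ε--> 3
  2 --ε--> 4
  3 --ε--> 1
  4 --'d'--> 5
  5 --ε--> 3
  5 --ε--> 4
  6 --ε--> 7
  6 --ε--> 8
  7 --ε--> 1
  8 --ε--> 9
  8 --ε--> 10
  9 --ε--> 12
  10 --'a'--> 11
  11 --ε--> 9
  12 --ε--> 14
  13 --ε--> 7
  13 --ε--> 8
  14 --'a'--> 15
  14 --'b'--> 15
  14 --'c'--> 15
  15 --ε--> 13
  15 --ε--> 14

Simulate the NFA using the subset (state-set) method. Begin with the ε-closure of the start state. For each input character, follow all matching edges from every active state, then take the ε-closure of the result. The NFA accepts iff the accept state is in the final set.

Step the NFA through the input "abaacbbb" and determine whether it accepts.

Answer: ACCEPT

Steps:
initial (ε-close {0}): {0,1,2,3,4,6,7,8,9,10,12,14}
'a' @ 1: {1,7,8,9,10,11,12,13,14,15}  ✓accept
'b' @ 2: {1,7,8,9,10,12,13,14,15}  ✓accept
'a' @ 3: {1,7,8,9,10,11,12,13,14,15}  ✓accept
'a' @ 4: {1,7,8,9,10,11,12,13,14,15}  ✓accept
'c' @ 5: {1,7,8,9,10,12,13,14,15}  ✓accept
'b' @ 6: {1,7,8,9,10,12,13,14,15}  ✓accept
'b' @ 7: {1,7,8,9,10,12,13,14,15}  ✓accept
'b' @ 8: {1,7,8,9,10,12,13,14,15}  ✓accept
end set {1,7,8,9,10,12,13,14,15} — state 1 in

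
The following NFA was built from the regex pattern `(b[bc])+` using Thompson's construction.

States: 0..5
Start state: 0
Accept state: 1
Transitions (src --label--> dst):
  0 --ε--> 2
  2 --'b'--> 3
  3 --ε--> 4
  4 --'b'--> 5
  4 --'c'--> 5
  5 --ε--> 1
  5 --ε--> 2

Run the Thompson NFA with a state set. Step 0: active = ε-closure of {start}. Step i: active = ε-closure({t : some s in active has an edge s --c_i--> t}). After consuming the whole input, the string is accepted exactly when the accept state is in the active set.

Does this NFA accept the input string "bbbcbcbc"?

initial (ε-close {0}): {0,2}
'b' @ 1: {3,4}
'b' @ 2: {1,2,5}  [accepting]
'b' @ 3: {3,4}
'c' @ 4: {1,2,5}  [accepting]
'b' @ 5: {3,4}
'c' @ 6: {1,2,5}  [accepting]
'b' @ 7: {3,4}
'c' @ 8: {1,2,5}  [accepting]
final: {1,2,5}; accept 1 in set

Answer: ACCEPT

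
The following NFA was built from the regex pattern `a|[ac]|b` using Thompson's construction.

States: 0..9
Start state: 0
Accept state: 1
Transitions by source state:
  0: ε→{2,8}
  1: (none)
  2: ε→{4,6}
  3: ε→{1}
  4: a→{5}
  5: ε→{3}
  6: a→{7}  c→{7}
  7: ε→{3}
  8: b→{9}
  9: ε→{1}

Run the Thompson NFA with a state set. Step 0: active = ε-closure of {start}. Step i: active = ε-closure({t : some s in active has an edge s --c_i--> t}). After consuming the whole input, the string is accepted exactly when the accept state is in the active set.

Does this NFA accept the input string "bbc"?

start: ε-closure({0}) = {0,2,4,6,8}
'b' @ 1: {1,9}  [accepting]
'b' @ 2: {}  — no active states
rest 'c' ignored (set empty)
after full input: {}  (accept=1 not in)

Answer: REJECT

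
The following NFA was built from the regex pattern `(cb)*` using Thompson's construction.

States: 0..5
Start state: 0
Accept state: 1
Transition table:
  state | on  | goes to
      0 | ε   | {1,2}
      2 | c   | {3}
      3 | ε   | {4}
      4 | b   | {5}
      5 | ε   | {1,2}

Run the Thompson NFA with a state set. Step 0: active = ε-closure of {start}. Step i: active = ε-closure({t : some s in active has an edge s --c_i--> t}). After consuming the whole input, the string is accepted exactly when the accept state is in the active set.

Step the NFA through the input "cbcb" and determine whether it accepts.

Answer: ACCEPT

Steps:
S₀ = ε-closure({0}) = {0,1,2}
'c' @ 1: {3,4}
'b' @ 2: {1,2,5}  [accepting]
'c' @ 3: {3,4}
'b' @ 4: {1,2,5}  [accepting]
final: {1,2,5}; accept 1 in set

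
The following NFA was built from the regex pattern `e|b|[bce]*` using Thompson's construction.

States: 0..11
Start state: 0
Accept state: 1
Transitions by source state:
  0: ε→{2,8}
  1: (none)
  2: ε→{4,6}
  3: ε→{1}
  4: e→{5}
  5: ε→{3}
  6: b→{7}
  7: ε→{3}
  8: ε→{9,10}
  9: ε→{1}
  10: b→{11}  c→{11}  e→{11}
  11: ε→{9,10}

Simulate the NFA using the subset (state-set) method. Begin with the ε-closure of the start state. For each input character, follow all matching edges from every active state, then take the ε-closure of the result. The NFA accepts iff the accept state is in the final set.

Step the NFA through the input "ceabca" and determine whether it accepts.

S₀ = ε-closure({0}) = {0,1,2,4,6,8,9,10}
'c' @ 1: {1,9,10,11}  (accept∈set)
'e' @ 2: {1,9,10,11}  (accept∈set)
'a' @ 3: {}  — dead — no transitions
rest 'bca' ignored (set empty)
final: {}; accept 1 not in set

Answer: REJECT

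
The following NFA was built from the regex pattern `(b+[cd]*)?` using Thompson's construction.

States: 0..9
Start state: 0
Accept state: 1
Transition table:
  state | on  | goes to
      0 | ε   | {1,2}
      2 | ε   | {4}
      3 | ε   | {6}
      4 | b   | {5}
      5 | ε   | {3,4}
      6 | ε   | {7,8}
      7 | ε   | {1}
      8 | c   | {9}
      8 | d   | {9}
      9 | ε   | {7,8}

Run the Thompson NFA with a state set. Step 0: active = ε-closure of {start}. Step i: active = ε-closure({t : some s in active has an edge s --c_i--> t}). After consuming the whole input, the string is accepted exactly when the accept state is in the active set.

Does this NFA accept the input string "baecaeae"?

Answer: REJECT

Steps:
start: ε-closure({0}) = {0,1,2,4}
'b' @ 1: {1,3,4,5,6,7,8}  (accept∈set)
'a' @ 2: {}  — dead — no transitions
rest 'ecaeae' ignored (set empty)
final: {}; accept 1 not in set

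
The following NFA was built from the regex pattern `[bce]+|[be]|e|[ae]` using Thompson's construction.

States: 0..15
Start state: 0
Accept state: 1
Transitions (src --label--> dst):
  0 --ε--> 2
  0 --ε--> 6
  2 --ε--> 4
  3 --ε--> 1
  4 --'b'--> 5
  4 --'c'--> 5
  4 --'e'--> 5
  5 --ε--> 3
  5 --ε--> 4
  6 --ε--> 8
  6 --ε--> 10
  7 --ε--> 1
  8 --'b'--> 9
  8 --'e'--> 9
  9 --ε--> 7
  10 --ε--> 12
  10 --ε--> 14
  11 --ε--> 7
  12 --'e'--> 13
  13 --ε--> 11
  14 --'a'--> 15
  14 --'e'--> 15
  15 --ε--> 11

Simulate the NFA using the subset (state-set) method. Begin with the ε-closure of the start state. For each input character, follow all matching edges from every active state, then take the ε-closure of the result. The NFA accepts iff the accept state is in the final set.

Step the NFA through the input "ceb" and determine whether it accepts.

Answer: ACCEPT

Derivation:
start: ε-closure({0}) = {0,2,4,6,8,10,12,14}
'c' @ 1: {1,3,4,5}  (accept∈set)
'e' @ 2: {1,3,4,5}  (accept∈set)
'b' @ 3: {1,3,4,5}  (accept∈set)
after full input: {1,3,4,5}  (accept=1 in)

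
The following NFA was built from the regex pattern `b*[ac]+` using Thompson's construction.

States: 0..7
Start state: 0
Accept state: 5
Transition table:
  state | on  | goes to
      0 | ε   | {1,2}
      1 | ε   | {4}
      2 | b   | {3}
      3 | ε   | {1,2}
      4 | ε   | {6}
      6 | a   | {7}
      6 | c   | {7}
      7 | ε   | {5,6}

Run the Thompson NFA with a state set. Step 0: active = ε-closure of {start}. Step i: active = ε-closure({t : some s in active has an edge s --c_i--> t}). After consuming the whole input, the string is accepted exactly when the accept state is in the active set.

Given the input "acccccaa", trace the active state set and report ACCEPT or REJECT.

S₀ = ε-closure({0}) = {0,1,2,4,6}
'a' @ 1: {5,6,7}  ✓accept
'c' @ 2: {5,6,7}  ✓accept
'c' @ 3: {5,6,7}  ✓accept
'c' @ 4: {5,6,7}  ✓accept
'c' @ 5: {5,6,7}  ✓accept
'c' @ 6: {5,6,7}  ✓accept
'a' @ 7: {5,6,7}  ✓accept
'a' @ 8: {5,6,7}  ✓accept
end set {5,6,7} — state 5 in

Answer: ACCEPT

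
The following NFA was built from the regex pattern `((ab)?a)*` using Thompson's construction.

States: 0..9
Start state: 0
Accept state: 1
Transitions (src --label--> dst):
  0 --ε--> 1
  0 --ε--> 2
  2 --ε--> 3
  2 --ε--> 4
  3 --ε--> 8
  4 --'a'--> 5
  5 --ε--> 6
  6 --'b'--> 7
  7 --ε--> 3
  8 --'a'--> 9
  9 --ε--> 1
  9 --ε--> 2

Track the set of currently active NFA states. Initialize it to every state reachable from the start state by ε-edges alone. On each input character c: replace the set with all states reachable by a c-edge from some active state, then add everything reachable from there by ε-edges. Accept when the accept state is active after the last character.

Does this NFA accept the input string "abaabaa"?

Answer: ACCEPT

Steps:
initial (ε-close {0}): {0,1,2,3,4,8}
'a' @ 1: {1,2,3,4,5,6,8,9}  [accepting]
'b' @ 2: {3,7,8}
'a' @ 3: {1,2,3,4,8,9}  [accepting]
'a' @ 4: {1,2,3,4,5,6,8,9}  [accepting]
'b' @ 5: {3,7,8}
'a' @ 6: {1,2,3,4,8,9}  [accepting]
'a' @ 7: {1,2,3,4,5,6,8,9}  [accepting]
end set {1,2,3,4,5,6,8,9} — state 1 in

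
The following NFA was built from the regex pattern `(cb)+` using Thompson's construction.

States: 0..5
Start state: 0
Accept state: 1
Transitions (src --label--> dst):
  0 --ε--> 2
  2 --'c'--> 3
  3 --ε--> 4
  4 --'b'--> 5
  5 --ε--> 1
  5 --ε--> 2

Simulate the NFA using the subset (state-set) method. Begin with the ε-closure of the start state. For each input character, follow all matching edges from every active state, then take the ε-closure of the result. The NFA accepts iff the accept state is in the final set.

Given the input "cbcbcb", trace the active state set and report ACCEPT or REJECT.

S₀ = ε-closure({0}) = {0,2}
'c' @ 1: {3,4}
'b' @ 2: {1,2,5}  ✓accept
'c' @ 3: {3,4}
'b' @ 4: {1,2,5}  ✓accept
'c' @ 5: {3,4}
'b' @ 6: {1,2,5}  ✓accept
after full input: {1,2,5}  (accept=1 in)

Answer: ACCEPT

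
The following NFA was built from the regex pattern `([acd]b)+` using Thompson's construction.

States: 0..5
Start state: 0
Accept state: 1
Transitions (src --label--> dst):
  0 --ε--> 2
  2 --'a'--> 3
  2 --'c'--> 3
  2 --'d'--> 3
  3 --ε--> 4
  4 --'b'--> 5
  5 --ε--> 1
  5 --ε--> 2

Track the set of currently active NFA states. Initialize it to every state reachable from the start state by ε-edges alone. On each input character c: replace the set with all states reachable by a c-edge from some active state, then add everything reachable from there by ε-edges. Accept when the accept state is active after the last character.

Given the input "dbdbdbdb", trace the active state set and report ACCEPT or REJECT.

Answer: ACCEPT

Trace:
S₀ = ε-closure({0}) = {0,2}
'd' @ 1: {3,4}
'b' @ 2: {1,2,5}  ✓accept
'd' @ 3: {3,4}
'b' @ 4: {1,2,5}  ✓accept
'd' @ 5: {3,4}
'b' @ 6: {1,2,5}  ✓accept
'd' @ 7: {3,4}
'b' @ 8: {1,2,5}  ✓accept
end set {1,2,5} — state 1 in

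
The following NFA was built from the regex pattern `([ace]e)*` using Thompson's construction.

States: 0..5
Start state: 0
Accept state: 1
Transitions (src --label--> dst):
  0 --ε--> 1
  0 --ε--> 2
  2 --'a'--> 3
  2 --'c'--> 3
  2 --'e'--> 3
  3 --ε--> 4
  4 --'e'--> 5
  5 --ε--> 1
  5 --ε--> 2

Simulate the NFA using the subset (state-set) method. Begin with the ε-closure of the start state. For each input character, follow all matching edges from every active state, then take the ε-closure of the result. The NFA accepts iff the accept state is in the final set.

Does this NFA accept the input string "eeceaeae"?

start: ε-closure({0}) = {0,1,2}
'e' @ 1: {3,4}
'e' @ 2: {1,2,5}  (accept∈set)
'c' @ 3: {3,4}
'e' @ 4: {1,2,5}  (accept∈set)
'a' @ 5: {3,4}
'e' @ 6: {1,2,5}  (accept∈set)
'a' @ 7: {3,4}
'e' @ 8: {1,2,5}  (accept∈set)
after full input: {1,2,5}  (accept=1 in)

Answer: ACCEPT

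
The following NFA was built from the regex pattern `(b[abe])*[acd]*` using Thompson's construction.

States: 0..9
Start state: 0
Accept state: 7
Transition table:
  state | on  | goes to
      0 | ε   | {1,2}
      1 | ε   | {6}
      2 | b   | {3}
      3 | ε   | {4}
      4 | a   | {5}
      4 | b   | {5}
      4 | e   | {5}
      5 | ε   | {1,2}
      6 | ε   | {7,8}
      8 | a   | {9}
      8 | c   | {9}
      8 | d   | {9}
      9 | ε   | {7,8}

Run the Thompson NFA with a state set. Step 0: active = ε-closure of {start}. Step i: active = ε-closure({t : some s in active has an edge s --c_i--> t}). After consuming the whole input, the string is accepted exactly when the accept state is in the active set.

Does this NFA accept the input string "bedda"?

initial (ε-close {0}): {0,1,2,6,7,8}
'b' @ 1: {3,4}
'e' @ 2: {1,2,5,6,7,8}  (accept∈set)
'd' @ 3: {7,8,9}  (accept∈set)
'd' @ 4: {7,8,9}  (accept∈set)
'a' @ 5: {7,8,9}  (accept∈set)
final: {7,8,9}; accept 7 in set

Answer: ACCEPT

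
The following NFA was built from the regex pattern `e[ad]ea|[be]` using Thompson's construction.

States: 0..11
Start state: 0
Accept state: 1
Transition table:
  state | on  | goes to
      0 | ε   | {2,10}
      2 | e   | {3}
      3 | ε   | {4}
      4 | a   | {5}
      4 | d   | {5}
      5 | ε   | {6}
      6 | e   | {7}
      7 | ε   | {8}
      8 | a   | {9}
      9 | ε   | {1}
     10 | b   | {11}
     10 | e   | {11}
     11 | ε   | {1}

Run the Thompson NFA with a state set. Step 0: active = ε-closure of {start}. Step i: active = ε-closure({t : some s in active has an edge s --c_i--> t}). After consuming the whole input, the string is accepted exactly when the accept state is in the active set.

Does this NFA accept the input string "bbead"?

Answer: REJECT

Trace:
initial (ε-close {0}): {0,2,10}
'b' @ 1: {1,11}  [accepting]
'b' @ 2: {}  — dead — no transitions
rest 'ead' ignored (set empty)
end set {} — state 1 not in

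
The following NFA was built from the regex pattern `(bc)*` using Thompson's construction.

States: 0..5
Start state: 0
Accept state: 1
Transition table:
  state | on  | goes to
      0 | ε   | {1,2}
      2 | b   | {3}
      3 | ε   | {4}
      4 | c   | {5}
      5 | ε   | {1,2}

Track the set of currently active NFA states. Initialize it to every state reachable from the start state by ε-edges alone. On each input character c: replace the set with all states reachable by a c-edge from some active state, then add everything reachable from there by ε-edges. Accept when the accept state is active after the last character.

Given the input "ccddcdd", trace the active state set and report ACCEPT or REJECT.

start: ε-closure({0}) = {0,1,2}
'c' @ 1: {}  — dead — no transitions
rest 'cddcdd' ignored (set empty)
final: {}; accept 1 not in set

Answer: REJECT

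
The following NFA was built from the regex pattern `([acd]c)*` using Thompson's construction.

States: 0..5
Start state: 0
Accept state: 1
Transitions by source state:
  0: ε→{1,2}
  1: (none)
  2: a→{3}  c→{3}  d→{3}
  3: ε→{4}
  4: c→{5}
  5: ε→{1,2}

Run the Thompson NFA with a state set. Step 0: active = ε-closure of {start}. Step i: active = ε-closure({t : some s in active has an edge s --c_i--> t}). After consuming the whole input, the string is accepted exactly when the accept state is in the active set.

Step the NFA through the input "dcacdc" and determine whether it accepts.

start: ε-closure({0}) = {0,1,2}
'd' @ 1: {3,4}
'c' @ 2: {1,2,5}  (accept∈set)
'a' @ 3: {3,4}
'c' @ 4: {1,2,5}  (accept∈set)
'd' @ 5: {3,4}
'c' @ 6: {1,2,5}  (accept∈set)
final: {1,2,5}; accept 1 in set

Answer: ACCEPT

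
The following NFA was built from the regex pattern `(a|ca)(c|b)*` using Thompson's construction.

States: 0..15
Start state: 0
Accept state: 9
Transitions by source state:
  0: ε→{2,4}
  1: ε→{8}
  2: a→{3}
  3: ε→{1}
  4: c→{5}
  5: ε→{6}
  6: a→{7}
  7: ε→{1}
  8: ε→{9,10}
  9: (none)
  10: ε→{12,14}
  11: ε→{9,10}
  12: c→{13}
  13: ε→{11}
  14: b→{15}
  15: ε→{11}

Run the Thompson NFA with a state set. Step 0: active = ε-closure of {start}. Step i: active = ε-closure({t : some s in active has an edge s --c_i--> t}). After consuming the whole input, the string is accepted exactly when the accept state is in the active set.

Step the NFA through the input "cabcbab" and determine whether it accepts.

Answer: REJECT

Steps:
initial (ε-close {0}): {0,2,4}
'c' @ 1: {5,6}
'a' @ 2: {1,7,8,9,10,12,14}  [accepting]
'b' @ 3: {9,10,11,12,14,15}  [accepting]
'c' @ 4: {9,10,11,12,13,14}  [accepting]
'b' @ 5: {9,10,11,12,14,15}  [accepting]
'a' @ 6: {}  — state set empty
rest 'b' ignored (set empty)
final: {}; accept 9 not in set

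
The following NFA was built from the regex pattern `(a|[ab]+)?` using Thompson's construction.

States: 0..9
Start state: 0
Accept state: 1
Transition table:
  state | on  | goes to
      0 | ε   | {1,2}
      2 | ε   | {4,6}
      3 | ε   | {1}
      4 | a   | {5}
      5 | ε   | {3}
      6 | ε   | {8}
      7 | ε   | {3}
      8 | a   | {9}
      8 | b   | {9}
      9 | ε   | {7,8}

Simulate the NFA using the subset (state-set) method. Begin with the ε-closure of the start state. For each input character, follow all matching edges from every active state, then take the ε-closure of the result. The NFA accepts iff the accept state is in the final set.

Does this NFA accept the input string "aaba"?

initial (ε-close {0}): {0,1,2,4,6,8}
'a' @ 1: {1,3,5,7,8,9}  [accepting]
'a' @ 2: {1,3,7,8,9}  [accepting]
'b' @ 3: {1,3,7,8,9}  [accepting]
'a' @ 4: {1,3,7,8,9}  [accepting]
after full input: {1,3,7,8,9}  (accept=1 in)

Answer: ACCEPT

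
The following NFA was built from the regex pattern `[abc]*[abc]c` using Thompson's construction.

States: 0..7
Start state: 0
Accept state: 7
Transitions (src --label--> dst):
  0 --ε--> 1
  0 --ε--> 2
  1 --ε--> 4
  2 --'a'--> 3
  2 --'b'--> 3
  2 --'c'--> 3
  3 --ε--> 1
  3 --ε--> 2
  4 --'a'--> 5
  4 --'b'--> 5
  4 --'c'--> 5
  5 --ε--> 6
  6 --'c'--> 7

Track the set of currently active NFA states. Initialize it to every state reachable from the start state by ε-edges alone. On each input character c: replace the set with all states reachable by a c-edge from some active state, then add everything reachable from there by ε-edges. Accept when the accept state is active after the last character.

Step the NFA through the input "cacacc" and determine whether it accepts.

Answer: ACCEPT

Trace:
initial (ε-close {0}): {0,1,2,4}
'c' @ 1: {1,2,3,4,5,6}
'a' @ 2: {1,2,3,4,5,6}
'c' @ 3: {1,2,3,4,5,6,7}  ✓accept
'a' @ 4: {1,2,3,4,5,6}
'c' @ 5: {1,2,3,4,5,6,7}  ✓accept
'c' @ 6: {1,2,3,4,5,6,7}  ✓accept
end set {1,2,3,4,5,6,7} — state 7 in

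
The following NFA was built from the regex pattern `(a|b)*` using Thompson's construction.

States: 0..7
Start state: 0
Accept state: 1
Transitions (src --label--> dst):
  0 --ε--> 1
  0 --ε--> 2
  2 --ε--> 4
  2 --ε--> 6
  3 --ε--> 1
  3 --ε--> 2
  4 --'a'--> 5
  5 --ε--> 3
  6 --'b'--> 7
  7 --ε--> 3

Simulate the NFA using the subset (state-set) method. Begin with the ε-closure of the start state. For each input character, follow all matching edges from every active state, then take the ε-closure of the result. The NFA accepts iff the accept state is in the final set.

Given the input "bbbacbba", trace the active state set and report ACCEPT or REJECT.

start: ε-closure({0}) = {0,1,2,4,6}
'b' @ 1: {1,2,3,4,6,7}  [accepting]
'b' @ 2: {1,2,3,4,6,7}  [accepting]
'b' @ 3: {1,2,3,4,6,7}  [accepting]
'a' @ 4: {1,2,3,4,5,6}  [accepting]
'c' @ 5: {}  — dead — no transitions
rest 'bba' ignored (set empty)
end set {} — state 1 not in

Answer: REJECT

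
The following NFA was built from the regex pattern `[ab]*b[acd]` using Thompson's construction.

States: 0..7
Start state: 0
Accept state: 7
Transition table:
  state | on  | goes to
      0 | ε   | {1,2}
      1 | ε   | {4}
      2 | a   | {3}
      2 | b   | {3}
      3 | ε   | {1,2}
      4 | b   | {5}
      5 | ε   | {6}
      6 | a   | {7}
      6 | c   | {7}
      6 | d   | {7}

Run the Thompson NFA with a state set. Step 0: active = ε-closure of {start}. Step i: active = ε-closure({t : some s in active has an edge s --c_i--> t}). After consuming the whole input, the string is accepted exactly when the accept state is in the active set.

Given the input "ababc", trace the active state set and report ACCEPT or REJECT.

S₀ = ε-closure({0}) = {0,1,2,4}
'a' @ 1: {1,2,3,4}
'b' @ 2: {1,2,3,4,5,6}
'a' @ 3: {1,2,3,4,7}  [accepting]
'b' @ 4: {1,2,3,4,5,6}
'c' @ 5: {7}  [accepting]
after full input: {7}  (accept=7 in)

Answer: ACCEPT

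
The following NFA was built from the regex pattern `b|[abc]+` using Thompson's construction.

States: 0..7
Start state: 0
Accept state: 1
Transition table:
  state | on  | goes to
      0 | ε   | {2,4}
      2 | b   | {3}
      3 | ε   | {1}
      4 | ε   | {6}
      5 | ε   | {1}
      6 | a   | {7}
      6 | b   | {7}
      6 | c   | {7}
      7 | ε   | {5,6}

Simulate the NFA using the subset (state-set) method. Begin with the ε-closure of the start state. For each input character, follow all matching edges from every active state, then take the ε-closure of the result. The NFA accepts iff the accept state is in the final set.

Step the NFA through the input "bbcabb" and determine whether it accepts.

Answer: ACCEPT

Derivation:
S₀ = ε-closure({0}) = {0,2,4,6}
'b' @ 1: {1,3,5,6,7}  [accepting]
'b' @ 2: {1,5,6,7}  [accepting]
'c' @ 3: {1,5,6,7}  [accepting]
'a' @ 4: {1,5,6,7}  [accepting]
'b' @ 5: {1,5,6,7}  [accepting]
'b' @ 6: {1,5,6,7}  [accepting]
end set {1,5,6,7} — state 1 in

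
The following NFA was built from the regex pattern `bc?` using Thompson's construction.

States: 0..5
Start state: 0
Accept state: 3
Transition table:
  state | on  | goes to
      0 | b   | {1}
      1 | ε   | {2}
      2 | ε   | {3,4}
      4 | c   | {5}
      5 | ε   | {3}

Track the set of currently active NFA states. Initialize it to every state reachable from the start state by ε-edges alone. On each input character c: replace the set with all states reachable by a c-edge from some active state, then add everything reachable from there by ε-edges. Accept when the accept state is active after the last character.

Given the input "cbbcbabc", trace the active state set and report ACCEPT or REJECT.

start: ε-closure({0}) = {0}
'c' @ 1: {}  — no active states
rest 'bbcbabc' ignored (set empty)
final: {}; accept 3 not in set

Answer: REJECT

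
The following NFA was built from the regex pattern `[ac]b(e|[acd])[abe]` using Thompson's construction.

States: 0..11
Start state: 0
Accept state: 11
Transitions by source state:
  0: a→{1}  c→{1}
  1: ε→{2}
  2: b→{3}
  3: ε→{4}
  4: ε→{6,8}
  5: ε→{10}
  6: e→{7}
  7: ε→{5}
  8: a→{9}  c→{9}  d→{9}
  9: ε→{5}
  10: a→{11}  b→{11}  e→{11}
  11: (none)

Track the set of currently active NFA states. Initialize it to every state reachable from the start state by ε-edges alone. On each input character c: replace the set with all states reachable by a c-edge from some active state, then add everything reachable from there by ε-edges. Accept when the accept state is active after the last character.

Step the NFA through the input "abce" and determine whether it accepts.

Answer: ACCEPT

Steps:
S₀ = ε-closure({0}) = {0}
'a' @ 1: {1,2}
'b' @ 2: {3,4,6,8}
'c' @ 3: {5,9,10}
'e' @ 4: {11}  (accept∈set)
after full input: {11}  (accept=11 in)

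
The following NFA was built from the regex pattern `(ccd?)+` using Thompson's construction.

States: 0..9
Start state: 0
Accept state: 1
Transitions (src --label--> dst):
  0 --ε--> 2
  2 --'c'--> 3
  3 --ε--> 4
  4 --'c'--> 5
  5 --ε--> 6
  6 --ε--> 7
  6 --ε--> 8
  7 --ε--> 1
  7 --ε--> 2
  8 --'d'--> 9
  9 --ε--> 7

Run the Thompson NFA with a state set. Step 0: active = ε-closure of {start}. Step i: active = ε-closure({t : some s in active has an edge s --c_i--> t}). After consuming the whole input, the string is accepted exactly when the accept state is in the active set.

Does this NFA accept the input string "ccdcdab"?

initial (ε-close {0}): {0,2}
'c' @ 1: {3,4}
'c' @ 2: {1,2,5,6,7,8}  [accepting]
'd' @ 3: {1,2,7,9}  [accepting]
'c' @ 4: {3,4}
'd' @ 5: {}  — dead — no transitions
rest 'ab' ignored (set empty)
after full input: {}  (accept=1 not in)

Answer: REJECT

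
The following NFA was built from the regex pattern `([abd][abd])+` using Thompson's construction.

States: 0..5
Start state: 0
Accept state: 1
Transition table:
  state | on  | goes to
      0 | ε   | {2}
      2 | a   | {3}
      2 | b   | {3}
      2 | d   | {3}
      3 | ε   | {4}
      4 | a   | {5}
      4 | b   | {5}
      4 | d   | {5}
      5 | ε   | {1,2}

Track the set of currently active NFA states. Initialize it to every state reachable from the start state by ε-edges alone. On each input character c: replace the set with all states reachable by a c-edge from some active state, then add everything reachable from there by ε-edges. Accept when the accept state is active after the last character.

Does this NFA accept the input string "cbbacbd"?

Answer: REJECT

Trace:
S₀ = ε-closure({0}) = {0,2}
'c' @ 1: {}  — state set empty
rest 'bbacbd' ignored (set empty)
end set {} — state 1 not in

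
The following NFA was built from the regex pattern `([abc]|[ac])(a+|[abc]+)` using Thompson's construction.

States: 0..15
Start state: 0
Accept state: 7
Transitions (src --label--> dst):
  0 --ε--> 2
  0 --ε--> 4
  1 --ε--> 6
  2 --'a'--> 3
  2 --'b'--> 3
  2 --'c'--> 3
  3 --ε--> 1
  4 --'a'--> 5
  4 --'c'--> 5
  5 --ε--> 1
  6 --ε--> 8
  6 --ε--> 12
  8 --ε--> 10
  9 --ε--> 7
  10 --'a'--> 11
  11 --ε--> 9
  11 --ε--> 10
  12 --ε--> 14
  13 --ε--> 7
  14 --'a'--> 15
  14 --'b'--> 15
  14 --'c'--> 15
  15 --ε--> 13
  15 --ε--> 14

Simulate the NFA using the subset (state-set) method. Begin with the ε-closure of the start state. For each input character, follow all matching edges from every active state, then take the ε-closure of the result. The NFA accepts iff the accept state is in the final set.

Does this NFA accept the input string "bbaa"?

S₀ = ε-closure({0}) = {0,2,4}
'b' @ 1: {1,3,6,8,10,12,14}
'b' @ 2: {7,13,14,15}  [accepting]
'a' @ 3: {7,13,14,15}  [accepting]
'a' @ 4: {7,13,14,15}  [accepting]
after full input: {7,13,14,15}  (accept=7 in)

Answer: ACCEPT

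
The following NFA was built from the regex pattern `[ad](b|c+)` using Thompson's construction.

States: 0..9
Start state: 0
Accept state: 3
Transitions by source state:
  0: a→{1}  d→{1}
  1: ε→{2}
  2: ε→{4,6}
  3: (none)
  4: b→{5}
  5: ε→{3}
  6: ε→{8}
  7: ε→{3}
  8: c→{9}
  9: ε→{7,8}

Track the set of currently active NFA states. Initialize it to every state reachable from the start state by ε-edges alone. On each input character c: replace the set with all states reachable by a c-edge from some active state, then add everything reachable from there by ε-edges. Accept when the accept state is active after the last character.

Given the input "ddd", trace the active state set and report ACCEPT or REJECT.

start: ε-closure({0}) = {0}
'd' @ 1: {1,2,4,6,8}
'd' @ 2: {}  — dead — no transitions
rest 'd' ignored (set empty)
after full input: {}  (accept=3 not in)

Answer: REJECT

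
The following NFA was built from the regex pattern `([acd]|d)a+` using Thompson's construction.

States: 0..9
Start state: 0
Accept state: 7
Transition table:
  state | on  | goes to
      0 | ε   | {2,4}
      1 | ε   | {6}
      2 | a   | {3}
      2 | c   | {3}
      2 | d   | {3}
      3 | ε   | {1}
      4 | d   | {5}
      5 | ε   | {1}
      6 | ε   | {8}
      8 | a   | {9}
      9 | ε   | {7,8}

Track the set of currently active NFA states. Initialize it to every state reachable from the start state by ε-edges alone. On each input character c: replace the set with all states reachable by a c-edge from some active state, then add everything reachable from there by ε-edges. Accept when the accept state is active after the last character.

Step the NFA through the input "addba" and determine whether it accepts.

start: ε-closure({0}) = {0,2,4}
'a' @ 1: {1,3,6,8}
'd' @ 2: {}  — no active states
rest 'dba' ignored (set empty)
final: {}; accept 7 not in set

Answer: REJECT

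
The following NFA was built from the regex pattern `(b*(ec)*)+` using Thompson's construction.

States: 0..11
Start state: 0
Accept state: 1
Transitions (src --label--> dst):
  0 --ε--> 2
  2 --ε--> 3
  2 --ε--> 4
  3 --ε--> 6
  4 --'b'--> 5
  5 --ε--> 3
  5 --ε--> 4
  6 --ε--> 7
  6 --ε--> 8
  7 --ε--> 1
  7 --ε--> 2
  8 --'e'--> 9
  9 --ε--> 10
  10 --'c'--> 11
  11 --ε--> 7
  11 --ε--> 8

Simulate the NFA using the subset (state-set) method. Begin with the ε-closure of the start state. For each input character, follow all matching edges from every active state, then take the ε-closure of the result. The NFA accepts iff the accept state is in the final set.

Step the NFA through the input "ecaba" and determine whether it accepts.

Answer: REJECT

Derivation:
start: ε-closure({0}) = {0,1,2,3,4,6,7,8}
'e' @ 1: {9,10}
'c' @ 2: {1,2,3,4,6,7,8,11}  ✓accept
'a' @ 3: {}  — state set empty
rest 'ba' ignored (set empty)
final: {}; accept 1 not in set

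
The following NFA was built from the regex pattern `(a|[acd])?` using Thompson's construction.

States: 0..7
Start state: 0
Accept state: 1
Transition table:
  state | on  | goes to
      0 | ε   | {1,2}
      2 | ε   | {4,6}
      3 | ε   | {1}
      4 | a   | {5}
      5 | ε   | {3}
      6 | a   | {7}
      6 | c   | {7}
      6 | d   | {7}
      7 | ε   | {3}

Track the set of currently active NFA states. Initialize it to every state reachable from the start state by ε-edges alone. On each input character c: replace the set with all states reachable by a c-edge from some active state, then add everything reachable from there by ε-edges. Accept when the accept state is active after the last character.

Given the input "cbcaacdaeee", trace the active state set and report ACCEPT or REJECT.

initial (ε-close {0}): {0,1,2,4,6}
'c' @ 1: {1,3,7}  (accept∈set)
'b' @ 2: {}  — state set empty
rest 'caacdaeee' ignored (set empty)
after full input: {}  (accept=1 not in)

Answer: REJECT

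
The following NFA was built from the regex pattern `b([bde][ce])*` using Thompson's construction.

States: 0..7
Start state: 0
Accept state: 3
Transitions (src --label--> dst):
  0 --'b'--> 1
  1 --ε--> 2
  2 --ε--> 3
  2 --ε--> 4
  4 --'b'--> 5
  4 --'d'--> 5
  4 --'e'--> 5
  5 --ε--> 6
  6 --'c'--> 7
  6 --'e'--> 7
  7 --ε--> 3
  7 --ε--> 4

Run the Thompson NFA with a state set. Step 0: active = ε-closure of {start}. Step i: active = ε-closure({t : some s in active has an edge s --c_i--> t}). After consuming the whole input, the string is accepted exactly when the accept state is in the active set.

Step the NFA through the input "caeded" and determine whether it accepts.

S₀ = ε-closure({0}) = {0}
'c' @ 1: {}  — dead — no transitions
rest 'aeded' ignored (set empty)
final: {}; accept 3 not in set

Answer: REJECT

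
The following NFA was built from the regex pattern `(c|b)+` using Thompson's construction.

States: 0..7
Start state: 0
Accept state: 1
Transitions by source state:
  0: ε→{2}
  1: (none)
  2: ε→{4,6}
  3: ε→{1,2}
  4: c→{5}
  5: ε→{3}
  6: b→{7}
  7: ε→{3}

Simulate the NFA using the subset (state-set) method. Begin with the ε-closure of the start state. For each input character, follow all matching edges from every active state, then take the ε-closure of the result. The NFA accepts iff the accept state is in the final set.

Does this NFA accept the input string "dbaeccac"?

start: ε-closure({0}) = {0,2,4,6}
'd' @ 1: {}  — no active states
rest 'baeccac' ignored (set empty)
final: {}; accept 1 not in set

Answer: REJECT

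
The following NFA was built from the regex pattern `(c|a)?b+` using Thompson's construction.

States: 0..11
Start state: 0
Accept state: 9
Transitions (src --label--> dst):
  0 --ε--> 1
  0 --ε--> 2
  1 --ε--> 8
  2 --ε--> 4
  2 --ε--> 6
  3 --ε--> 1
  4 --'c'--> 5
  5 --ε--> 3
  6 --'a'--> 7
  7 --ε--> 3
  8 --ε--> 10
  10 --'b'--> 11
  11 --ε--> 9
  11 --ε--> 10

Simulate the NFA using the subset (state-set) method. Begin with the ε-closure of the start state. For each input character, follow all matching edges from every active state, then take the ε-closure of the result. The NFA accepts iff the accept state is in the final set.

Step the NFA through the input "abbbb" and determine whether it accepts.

Answer: ACCEPT

Derivation:
initial (ε-close {0}): {0,1,2,4,6,8,10}
'a' @ 1: {1,3,7,8,10}
'b' @ 2: {9,10,11}  (accept∈set)
'b' @ 3: {9,10,11}  (accept∈set)
'b' @ 4: {9,10,11}  (accept∈set)
'b' @ 5: {9,10,11}  (accept∈set)
final: {9,10,11}; accept 9 in set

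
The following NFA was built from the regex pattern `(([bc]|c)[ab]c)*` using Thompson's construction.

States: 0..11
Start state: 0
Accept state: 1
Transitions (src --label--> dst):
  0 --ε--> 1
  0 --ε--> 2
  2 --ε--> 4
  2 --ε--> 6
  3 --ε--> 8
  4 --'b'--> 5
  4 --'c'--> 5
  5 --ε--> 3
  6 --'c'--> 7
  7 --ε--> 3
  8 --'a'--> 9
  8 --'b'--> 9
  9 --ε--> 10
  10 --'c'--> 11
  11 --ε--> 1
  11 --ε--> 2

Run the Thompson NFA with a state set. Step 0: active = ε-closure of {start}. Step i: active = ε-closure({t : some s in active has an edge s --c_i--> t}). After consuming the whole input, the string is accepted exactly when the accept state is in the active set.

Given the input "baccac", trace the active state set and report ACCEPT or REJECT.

Answer: ACCEPT

Trace:
start: ε-closure({0}) = {0,1,2,4,6}
'b' @ 1: {3,5,8}
'a' @ 2: {9,10}
'c' @ 3: {1,2,4,6,11}  [accepting]
'c' @ 4: {3,5,7,8}
'a' @ 5: {9,10}
'c' @ 6: {1,2,4,6,11}  [accepting]
final: {1,2,4,6,11}; accept 1 in set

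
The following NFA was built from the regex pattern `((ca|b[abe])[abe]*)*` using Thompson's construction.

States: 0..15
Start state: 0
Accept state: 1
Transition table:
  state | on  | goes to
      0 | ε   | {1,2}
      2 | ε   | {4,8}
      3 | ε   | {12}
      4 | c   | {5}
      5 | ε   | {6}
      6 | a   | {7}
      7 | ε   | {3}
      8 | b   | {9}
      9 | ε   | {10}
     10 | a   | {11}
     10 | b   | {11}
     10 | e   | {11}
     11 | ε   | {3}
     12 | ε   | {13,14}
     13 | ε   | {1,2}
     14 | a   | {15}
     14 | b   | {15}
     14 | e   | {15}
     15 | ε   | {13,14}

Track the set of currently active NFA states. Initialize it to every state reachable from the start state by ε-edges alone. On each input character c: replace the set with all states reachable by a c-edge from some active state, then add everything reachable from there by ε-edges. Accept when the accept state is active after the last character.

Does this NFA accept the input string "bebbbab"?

Answer: ACCEPT

Trace:
S₀ = ε-closure({0}) = {0,1,2,4,8}
'b' @ 1: {9,10}
'e' @ 2: {1,2,3,4,8,11,12,13,14}  [accepting]
'b' @ 3: {1,2,4,8,9,10,13,14,15}  [accepting]
'b' @ 4: {1,2,3,4,8,9,10,11,12,13,14,15}  [accepting]
'b' @ 5: {1,2,3,4,8,9,10,11,12,13,14,15}  [accepting]
'a' @ 6: {1,2,3,4,8,11,12,13,14,15}  [accepting]
'b' @ 7: {1,2,4,8,9,10,13,14,15}  [accepting]
final: {1,2,4,8,9,10,13,14,15}; accept 1 in set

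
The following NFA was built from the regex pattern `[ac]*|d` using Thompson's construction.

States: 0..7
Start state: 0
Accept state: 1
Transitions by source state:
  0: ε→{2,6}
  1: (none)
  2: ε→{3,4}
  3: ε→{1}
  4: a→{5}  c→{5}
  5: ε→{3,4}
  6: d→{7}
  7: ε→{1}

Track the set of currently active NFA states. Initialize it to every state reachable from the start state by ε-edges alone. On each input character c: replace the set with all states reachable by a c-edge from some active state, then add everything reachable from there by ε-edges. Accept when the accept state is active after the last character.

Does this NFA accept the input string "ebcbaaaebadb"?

initial (ε-close {0}): {0,1,2,3,4,6}
'e' @ 1: {}  — state set empty
rest 'bcbaaaebadb' ignored (set empty)
after full input: {}  (accept=1 not in)

Answer: REJECT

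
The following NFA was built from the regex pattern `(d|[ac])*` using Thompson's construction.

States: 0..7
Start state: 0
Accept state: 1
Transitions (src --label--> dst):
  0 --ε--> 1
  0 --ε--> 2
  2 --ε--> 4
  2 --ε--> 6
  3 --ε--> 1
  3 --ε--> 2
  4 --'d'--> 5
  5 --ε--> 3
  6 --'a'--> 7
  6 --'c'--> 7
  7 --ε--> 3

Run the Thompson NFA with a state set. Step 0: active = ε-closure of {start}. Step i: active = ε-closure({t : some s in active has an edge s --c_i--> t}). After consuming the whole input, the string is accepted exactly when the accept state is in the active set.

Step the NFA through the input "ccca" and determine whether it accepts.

Answer: ACCEPT

Trace:
start: ε-closure({0}) = {0,1,2,4,6}
'c' @ 1: {1,2,3,4,6,7}  ✓accept
'c' @ 2: {1,2,3,4,6,7}  ✓accept
'c' @ 3: {1,2,3,4,6,7}  ✓accept
'a' @ 4: {1,2,3,4,6,7}  ✓accept
end set {1,2,3,4,6,7} — state 1 in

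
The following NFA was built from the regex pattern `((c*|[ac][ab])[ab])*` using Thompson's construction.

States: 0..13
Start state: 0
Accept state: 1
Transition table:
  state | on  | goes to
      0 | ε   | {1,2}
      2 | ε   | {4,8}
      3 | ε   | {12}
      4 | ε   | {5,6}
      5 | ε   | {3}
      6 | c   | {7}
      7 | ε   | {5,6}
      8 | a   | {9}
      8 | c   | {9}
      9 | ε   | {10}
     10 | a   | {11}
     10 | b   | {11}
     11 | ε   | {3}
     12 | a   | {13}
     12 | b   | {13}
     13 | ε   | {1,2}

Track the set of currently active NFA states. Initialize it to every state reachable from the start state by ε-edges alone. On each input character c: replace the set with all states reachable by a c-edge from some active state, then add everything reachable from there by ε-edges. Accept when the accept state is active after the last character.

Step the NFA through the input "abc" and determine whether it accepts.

Answer: REJECT

Derivation:
start: ε-closure({0}) = {0,1,2,3,4,5,6,8,12}
'a' @ 1: {1,2,3,4,5,6,8,9,10,12,13}  [accepting]
'b' @ 2: {1,2,3,4,5,6,8,11,12,13}  [accepting]
'c' @ 3: {3,5,6,7,9,10,12}
final: {3,5,6,7,9,10,12}; accept 1 not in set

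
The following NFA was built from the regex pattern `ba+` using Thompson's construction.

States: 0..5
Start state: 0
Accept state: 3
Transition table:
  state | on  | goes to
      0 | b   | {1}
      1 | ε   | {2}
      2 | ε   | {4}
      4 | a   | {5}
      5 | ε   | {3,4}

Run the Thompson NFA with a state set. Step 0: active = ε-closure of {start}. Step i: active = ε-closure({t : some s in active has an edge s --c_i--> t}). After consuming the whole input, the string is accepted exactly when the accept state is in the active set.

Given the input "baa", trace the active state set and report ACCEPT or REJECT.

initial (ε-close {0}): {0}
'b' @ 1: {1,2,4}
'a' @ 2: {3,4,5}  [accepting]
'a' @ 3: {3,4,5}  [accepting]
after full input: {3,4,5}  (accept=3 in)

Answer: ACCEPT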